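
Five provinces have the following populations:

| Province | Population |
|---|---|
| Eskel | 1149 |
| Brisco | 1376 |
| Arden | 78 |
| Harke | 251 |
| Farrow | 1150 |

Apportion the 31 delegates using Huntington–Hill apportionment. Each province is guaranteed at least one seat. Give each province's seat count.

Eskel: 9, Brisco: 10, Arden: 1, Harke: 2, Farrow: 9

With divisor 133: modified quotas Eskel 8.639, Brisco 10.346, Arden 0.586, Harke 1.887, Farrow 8.647.
Geometric-mean thresholds: Eskel √(8·9)=8.485, Brisco √(10·11)=10.488, Arden (min 1), Harke √(1·2)=1.414, Farrow √(8·9)=8.485.
Each quota rounded against its threshold gives Eskel 9, Brisco 10, Arden 1, Harke 2, Farrow 9 (total 31).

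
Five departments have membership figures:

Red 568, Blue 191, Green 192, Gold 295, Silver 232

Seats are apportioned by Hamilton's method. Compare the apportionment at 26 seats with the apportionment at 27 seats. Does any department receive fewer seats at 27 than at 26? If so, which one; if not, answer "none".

At 26 seats: Red 10, Blue 3, Green 4, Gold 5, Silver 4.
At 27 seats: Red 10, Blue 4, Green 4, Gold 5, Silver 4.
No department's allocation decreased.

none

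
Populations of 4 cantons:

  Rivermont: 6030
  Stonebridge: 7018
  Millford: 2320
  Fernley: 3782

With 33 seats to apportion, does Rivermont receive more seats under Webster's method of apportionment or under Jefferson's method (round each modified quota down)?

Jefferson

Webster: Rivermont 10, Stonebridge 12, Millford 4, Fernley 7.
Jefferson: Rivermont 11, Stonebridge 12, Millford 4, Fernley 6.
Rivermont gets 10 under Webster and 11 under Jefferson.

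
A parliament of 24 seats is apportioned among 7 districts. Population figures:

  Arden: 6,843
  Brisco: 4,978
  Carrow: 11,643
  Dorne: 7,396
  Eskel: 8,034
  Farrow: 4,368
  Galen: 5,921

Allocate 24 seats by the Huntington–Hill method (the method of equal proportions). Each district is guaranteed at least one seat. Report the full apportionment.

Arden 3, Brisco 2, Carrow 6, Dorne 4, Eskel 4, Farrow 2, Galen 3

With divisor 2079: modified quotas Arden 3.291, Brisco 2.394, Carrow 5.600, Dorne 3.557, Eskel 3.864, Farrow 2.101, Galen 2.848.
Geometric-mean thresholds: Arden √(3·4)=3.464, Brisco √(2·3)=2.449, Carrow √(5·6)=5.477, Dorne √(3·4)=3.464, Eskel √(3·4)=3.464, Farrow √(2·3)=2.449, Galen √(2·3)=2.449.
Each quota rounded against its threshold gives Arden 3, Brisco 2, Carrow 6, Dorne 4, Eskel 4, Farrow 2, Galen 3 (total 24).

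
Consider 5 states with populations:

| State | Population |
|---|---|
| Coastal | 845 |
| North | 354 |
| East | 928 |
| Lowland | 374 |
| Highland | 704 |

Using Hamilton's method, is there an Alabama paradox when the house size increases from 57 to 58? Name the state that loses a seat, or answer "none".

At 57 seats: Coastal 15, North 6, East 16, Lowland 7, Highland 13.
At 58 seats: Coastal 15, North 6, East 17, Lowland 7, Highland 13.
No state's allocation decreased.

none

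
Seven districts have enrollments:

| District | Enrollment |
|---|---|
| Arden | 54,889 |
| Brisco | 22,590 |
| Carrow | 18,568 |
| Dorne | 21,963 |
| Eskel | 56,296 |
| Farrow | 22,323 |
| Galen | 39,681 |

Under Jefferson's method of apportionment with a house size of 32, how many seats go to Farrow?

Standard divisor 236310/32 ≈ 7384.688; standard quotas: Arden 7.433, Brisco 3.059, Carrow 2.514, Dorne 2.974, Eskel 7.623, Farrow 3.023, Galen 5.373.
Rounding down gives 7, 3, 2, 2, 7, 3, 5 = 29 seats, so the divisor must be adjusted.
With modified divisor 6700: modified quotas Arden 8.192, Brisco 3.372, Carrow 2.771, Dorne 3.278, Eskel 8.402, Farrow 3.332, Galen 5.923.
Rounding down: Arden 8, Brisco 3, Carrow 2, Dorne 3, Eskel 8, Farrow 3, Galen 5 (total 32).
Farrow receives 3.

3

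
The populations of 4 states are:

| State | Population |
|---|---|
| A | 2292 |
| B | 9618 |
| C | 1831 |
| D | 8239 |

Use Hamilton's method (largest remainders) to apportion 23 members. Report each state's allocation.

A: 2, B: 10, C: 2, D: 9

The standard divisor is 21980/23 ≈ 955.652.
Standard quotas: A 2.3984, B 10.0643, C 1.9160, D 8.6213.
Lower quotas: A 2, B 10, C 1, D 8 (sum 21, leaving 2 seats).
Remainders in descending order: C 0.9160, D 0.6213, A 0.3984, B 0.0643.
Largest remainders: C, D receive the extra seats.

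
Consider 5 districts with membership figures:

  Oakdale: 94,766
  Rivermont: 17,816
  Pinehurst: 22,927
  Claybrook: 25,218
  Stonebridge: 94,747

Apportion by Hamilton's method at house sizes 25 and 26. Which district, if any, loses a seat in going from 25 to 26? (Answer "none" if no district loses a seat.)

At 25 seats: Oakdale 9, Rivermont 2, Pinehurst 2, Claybrook 3, Stonebridge 9.
At 26 seats: Oakdale 10, Rivermont 2, Pinehurst 2, Claybrook 2, Stonebridge 10.
Claybrook drops from 3 to 2.

Claybrook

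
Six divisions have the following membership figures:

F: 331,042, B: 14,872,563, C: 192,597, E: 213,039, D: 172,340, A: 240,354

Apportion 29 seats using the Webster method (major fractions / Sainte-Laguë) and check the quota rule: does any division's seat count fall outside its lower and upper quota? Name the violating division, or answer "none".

B

Standard quotas: F 0.599, B 26.920, C 0.349, E 0.386, D 0.312, A 0.435.
Webster allocation: F 1, B 28, C 0, E 0, D 0, A 0.
B has quota 26.920 (lower 26, upper 27) but receives 28 — outside the quota interval.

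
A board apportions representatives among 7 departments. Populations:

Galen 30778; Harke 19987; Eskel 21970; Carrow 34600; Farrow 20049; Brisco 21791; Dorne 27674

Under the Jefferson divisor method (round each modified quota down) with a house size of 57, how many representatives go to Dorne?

9

Standard divisor 176849/57 ≈ 3102.614; standard quotas: Galen 9.920, Harke 6.442, Eskel 7.081, Carrow 11.152, Farrow 6.462, Brisco 7.023, Dorne 8.920.
Rounding down gives 9, 6, 7, 11, 6, 7, 8 = 54 seats, so the divisor must be adjusted.
With modified divisor 2874: modified quotas Galen 10.709, Harke 6.954, Eskel 7.644, Carrow 12.039, Farrow 6.976, Brisco 7.582, Dorne 9.629.
Rounding down: Galen 10, Harke 6, Eskel 7, Carrow 12, Farrow 6, Brisco 7, Dorne 9 (total 57).
Dorne receives 9.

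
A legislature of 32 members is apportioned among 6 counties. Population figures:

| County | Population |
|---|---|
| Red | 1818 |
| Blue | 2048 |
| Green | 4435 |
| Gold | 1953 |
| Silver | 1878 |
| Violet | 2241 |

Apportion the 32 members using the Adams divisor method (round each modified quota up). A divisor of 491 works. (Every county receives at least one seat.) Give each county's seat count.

Red: 4, Blue: 5, Green: 10, Gold: 4, Silver: 4, Violet: 5

With modified divisor 491: modified quotas Red 3.703, Blue 4.171, Green 9.033, Gold 3.978, Silver 3.825, Violet 4.564.
Rounding up: Red 4, Blue 5, Green 10, Gold 4, Silver 4, Violet 5 (total 32).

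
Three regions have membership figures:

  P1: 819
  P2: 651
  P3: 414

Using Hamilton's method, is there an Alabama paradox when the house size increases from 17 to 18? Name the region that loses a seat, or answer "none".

none

At 17 seats: P1 7, P2 6, P3 4.
At 18 seats: P1 8, P2 6, P3 4.
No region's allocation decreased.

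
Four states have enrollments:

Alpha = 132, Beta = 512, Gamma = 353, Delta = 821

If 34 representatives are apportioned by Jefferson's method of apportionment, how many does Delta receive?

16

Standard divisor 1818/34 ≈ 53.471; standard quotas: Alpha 2.469, Beta 9.575, Gamma 6.602, Delta 15.354.
Rounding down gives 2, 9, 6, 15 = 32 seats, so the divisor must be adjusted.
With modified divisor 51: modified quotas Alpha 2.588, Beta 10.039, Gamma 6.922, Delta 16.098.
Rounding down: Alpha 2, Beta 10, Gamma 6, Delta 16 (total 34).
Delta receives 16.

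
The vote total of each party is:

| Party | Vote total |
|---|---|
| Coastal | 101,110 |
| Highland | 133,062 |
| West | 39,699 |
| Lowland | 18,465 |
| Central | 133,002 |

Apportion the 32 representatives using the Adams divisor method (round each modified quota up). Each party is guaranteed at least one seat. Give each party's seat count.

Coastal 7; Highland 10; West 3; Lowland 2; Central 10

Standard divisor 425338/32 ≈ 13291.812; standard quotas: Coastal 7.607, Highland 10.011, West 2.987, Lowland 1.389, Central 10.006.
Rounding up gives 8, 11, 3, 2, 11 = 35 seats, so the divisor must be adjusted.
With modified divisor 14600: modified quotas Coastal 6.925, Highland 9.114, West 2.719, Lowland 1.265, Central 9.110.
Rounding up: Coastal 7, Highland 10, West 3, Lowland 2, Central 10 (total 32).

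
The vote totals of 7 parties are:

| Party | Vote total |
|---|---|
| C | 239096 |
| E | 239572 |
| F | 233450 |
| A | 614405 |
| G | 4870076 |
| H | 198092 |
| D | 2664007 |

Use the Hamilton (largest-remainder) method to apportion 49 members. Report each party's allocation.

C=1; E=1; F=1; A=3; G=27; H=1; D=15

The standard divisor is 9058698/49 ≈ 184871.388.
Standard quotas: C 1.2933, E 1.2959, F 1.2628, A 3.3234, G 26.3430, H 1.0715, D 14.4101.
Lower quotas: C 1, E 1, F 1, A 3, G 26, H 1, D 14 (sum 47, leaving 2 seats).
Remainders in descending order: D 0.4101, G 0.3430, A 0.3234, E 0.2959, C 0.2933, F 0.2628, H 0.0715.
Largest remainders: D, G receive the extra seats.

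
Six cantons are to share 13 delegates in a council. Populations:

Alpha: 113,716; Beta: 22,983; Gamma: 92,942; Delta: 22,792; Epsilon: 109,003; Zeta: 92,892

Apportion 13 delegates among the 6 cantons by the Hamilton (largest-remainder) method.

Total 454328; standard divisor 454328/13 ≈ 34948.308.
Standard quotas: Alpha 3.2538, Beta 0.6576, Gamma 2.6594, Delta 0.6522, Epsilon 3.1190, Zeta 2.6580.
Lower quotas: Alpha 3, Beta 0, Gamma 2, Delta 0, Epsilon 3, Zeta 2 (sum 10, leaving 3 seats).
Remainders in descending order: Gamma 0.6594, Zeta 0.6580, Beta 0.6576, Delta 0.6522, Alpha 0.2538, Epsilon 0.1190.
The surplus seats go to Gamma, Zeta, Beta.

Alpha 3, Beta 1, Gamma 3, Delta 0, Epsilon 3, Zeta 3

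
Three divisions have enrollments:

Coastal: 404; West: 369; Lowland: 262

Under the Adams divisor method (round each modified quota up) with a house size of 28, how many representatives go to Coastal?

Standard divisor 1035/28 ≈ 36.964; standard quotas: Coastal 10.929, West 9.983, Lowland 7.088.
Rounding up gives 11, 10, 8 = 29 seats, so the divisor must be adjusted.
With modified divisor 40: modified quotas Coastal 10.100, West 9.225, Lowland 6.550.
Rounding up: Coastal 11, West 10, Lowland 7 (total 28).
Coastal receives 11.

11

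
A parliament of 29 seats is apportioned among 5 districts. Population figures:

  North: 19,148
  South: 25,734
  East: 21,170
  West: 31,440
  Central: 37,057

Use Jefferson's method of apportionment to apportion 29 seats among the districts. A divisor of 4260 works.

With modified divisor 4260: modified quotas North 4.495, South 6.041, East 4.969, West 7.380, Central 8.699.
Rounding down: North 4, South 6, East 4, West 7, Central 8 (total 29).

North=4; South=6; East=4; West=7; Central=8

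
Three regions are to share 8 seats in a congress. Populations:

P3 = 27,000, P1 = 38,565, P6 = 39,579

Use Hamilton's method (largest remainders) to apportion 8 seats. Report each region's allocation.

P3=2, P1=3, P6=3

The standard divisor is 105144/8 = 13143.
Standard quotas: P3 2.0543, P1 2.9343, P6 3.0114.
Lower quotas: P3 2, P1 2, P6 3 (sum 7, leaving 1 seat).
Remainders in descending order: P1 0.9343, P3 0.0543, P6 0.0114.
The surplus seat goes to P1.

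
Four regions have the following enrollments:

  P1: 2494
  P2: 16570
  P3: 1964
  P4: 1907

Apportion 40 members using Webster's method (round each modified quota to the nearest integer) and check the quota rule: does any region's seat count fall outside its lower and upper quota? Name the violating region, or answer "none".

P2

Standard quotas: P1 4.350, P2 28.899, P3 3.425, P4 3.326.
Webster allocation: P1 4, P2 30, P3 3, P4 3.
P2 has quota 28.899 (lower 28, upper 29) but receives 30 — outside the quota interval.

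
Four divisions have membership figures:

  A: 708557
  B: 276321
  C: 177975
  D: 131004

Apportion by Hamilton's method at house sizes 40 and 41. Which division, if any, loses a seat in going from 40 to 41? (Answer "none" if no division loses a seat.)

none

At 40 seats: A 22, B 9, C 5, D 4.
At 41 seats: A 22, B 9, C 6, D 4.
No division's allocation decreased.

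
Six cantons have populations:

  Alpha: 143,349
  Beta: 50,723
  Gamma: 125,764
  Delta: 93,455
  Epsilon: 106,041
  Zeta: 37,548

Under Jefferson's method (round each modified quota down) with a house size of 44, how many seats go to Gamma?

10

Standard divisor 556880/44 ≈ 12656.364; standard quotas: Alpha 11.326, Beta 4.008, Gamma 9.937, Delta 7.384, Epsilon 8.378, Zeta 2.967.
Rounding down gives 11, 4, 9, 7, 8, 2 = 41 seats, so the divisor must be adjusted.
With modified divisor 11900: modified quotas Alpha 12.046, Beta 4.262, Gamma 10.568, Delta 7.853, Epsilon 8.911, Zeta 3.155.
Rounding down: Alpha 12, Beta 4, Gamma 10, Delta 7, Epsilon 8, Zeta 3 (total 44).
Gamma receives 10.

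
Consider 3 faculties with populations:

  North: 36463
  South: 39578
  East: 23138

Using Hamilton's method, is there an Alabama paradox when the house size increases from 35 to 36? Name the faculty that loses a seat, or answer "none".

At 35 seats: North 13, South 14, East 8.
At 36 seats: North 13, South 14, East 9.
No faculty's allocation decreased.

none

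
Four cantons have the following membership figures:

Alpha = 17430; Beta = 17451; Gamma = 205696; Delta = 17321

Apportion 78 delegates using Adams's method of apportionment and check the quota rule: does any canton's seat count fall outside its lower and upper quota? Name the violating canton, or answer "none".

Standard quotas: Alpha 5.272, Beta 5.278, Gamma 62.212, Delta 5.239.
Adams allocation: Alpha 6, Beta 6, Gamma 60, Delta 6.
Gamma has quota 62.212 (lower 62, upper 63) but receives 60 — outside the quota interval.

Gamma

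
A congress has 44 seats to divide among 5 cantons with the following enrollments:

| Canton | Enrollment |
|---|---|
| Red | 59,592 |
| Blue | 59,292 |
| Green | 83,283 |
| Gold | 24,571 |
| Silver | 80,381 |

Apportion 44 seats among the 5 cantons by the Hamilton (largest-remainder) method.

The standard divisor is 307119/44 ≈ 6979.977.
Standard quotas: Red 8.5376, Blue 8.4946, Green 11.9317, Gold 3.5202, Silver 11.5159.
Lower quotas: Red 8, Blue 8, Green 11, Gold 3, Silver 11 (sum 41, leaving 3 seats).
Remainders in descending order: Green 0.9317, Red 0.5376, Gold 0.5202, Silver 0.5159, Blue 0.4946.
Largest remainders: Green, Red, Gold receive the extra seats.

Red=9, Blue=8, Green=12, Gold=4, Silver=11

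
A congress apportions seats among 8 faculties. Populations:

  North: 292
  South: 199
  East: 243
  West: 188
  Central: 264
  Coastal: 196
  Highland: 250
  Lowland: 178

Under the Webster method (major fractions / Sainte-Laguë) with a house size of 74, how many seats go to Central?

11

Standard divisor 1810/74 ≈ 24.459; standard quotas: North 11.938, South 8.136, East 9.935, West 7.686, Central 10.793, Coastal 8.013, Highland 10.221, Lowland 7.277.
Rounding to the nearest integer gives North 12, South 8, East 10, West 8, Central 11, Coastal 8, Highland 10, Lowland 7 — total 74, matching the house size, so no adjustment is needed.
Central receives 11.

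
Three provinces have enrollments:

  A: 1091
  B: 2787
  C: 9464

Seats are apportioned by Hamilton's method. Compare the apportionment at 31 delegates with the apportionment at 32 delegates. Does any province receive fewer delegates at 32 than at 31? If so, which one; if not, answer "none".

At 31 seats: A 3, B 6, C 22.
At 32 seats: A 2, B 7, C 23.
A drops from 3 to 2.

A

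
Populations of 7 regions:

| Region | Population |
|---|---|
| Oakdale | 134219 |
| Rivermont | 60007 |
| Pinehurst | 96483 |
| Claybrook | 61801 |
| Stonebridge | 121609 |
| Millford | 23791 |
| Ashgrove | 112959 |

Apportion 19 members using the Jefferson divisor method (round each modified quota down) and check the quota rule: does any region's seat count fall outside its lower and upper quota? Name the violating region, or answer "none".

Standard quotas: Oakdale 4.175, Rivermont 1.866, Pinehurst 3.001, Claybrook 1.922, Stonebridge 3.782, Millford 0.740, Ashgrove 3.513.
Jefferson allocation: Oakdale 4, Rivermont 2, Pinehurst 3, Claybrook 2, Stonebridge 4, Millford 0, Ashgrove 4.
Every allocation lies between the lower and upper quota.

none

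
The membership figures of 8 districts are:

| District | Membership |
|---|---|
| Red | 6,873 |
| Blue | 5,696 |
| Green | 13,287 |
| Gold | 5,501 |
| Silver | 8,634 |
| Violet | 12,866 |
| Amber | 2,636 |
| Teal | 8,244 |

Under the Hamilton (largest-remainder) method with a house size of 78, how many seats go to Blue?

Total 63737; standard divisor 63737/78 ≈ 817.141.
Standard quotas: Red 8.4110, Blue 6.9706, Green 16.2604, Gold 6.7320, Silver 10.5661, Violet 15.7451, Amber 3.2259, Teal 10.0888.
Lower quotas: Red 8, Blue 6, Green 16, Gold 6, Silver 10, Violet 15, Amber 3, Teal 10 (sum 74, leaving 4 seats).
Remainders in descending order: Blue 0.9706, Violet 0.7451, Gold 0.7320, Silver 0.5661, Red 0.4110, Green 0.2604, Amber 0.2259, Teal 0.0888.
The surplus seats go to Blue, Violet, Gold, Silver.
Blue receives 7.

7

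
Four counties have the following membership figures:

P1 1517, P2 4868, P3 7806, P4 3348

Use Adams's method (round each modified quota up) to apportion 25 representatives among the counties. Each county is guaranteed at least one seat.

Standard divisor 17539/25 ≈ 701.56; standard quotas: P1 2.162, P2 6.939, P3 11.127, P4 4.772.
Rounding up gives 3, 7, 12, 5 = 27 seats, so the divisor must be adjusted.
With modified divisor 770: modified quotas P1 1.970, P2 6.322, P3 10.138, P4 4.348.
Rounding up: P1 2, P2 7, P3 11, P4 5 (total 25).

P1 2; P2 7; P3 11; P4 5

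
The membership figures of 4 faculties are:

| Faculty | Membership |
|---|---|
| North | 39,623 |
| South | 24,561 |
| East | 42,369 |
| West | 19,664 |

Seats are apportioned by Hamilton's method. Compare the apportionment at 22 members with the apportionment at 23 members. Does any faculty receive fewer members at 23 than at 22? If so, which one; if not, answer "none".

At 22 seats: North 7, South 4, East 7, West 4.
At 23 seats: North 7, South 4, East 8, West 4.
No faculty's allocation decreased.

none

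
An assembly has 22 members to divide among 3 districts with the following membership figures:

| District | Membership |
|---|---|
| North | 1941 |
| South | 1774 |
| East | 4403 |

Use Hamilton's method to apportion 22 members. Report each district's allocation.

The standard divisor is 8118/22 = 369.
Standard quotas: North 5.260, South 4.808, East 11.932.
Lower quotas: North 5, South 4, East 11 (sum 20, leaving 2 seats).
Remainders in descending order: East 0.932, South 0.808, North 0.260.
The surplus seats go to East, South.

North: 5, South: 5, East: 12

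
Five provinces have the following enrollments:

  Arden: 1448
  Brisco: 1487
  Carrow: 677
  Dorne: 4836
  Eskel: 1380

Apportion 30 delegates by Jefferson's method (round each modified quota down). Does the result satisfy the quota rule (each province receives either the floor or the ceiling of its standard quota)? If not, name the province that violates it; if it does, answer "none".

Dorne

Standard quotas: Arden 4.420, Brisco 4.539, Carrow 2.067, Dorne 14.762, Eskel 4.212.
Jefferson allocation: Arden 4, Brisco 4, Carrow 2, Dorne 16, Eskel 4.
Dorne has quota 14.762 (lower 14, upper 15) but receives 16 — outside the quota interval.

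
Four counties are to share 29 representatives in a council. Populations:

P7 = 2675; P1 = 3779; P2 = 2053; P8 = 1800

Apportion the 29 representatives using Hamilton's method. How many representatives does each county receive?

P7=7; P1=11; P2=6; P8=5

Standard divisor: 10307 ÷ 29 ≈ 355.414.
Standard quotas: P7 7.526, P1 10.633, P2 5.776, P8 5.065.
Lower quotas: P7 7, P1 10, P2 5, P8 5 (sum 27, leaving 2 seats).
Remainders in descending order: P2 0.776, P1 0.633, P7 0.526, P8 0.065.
Largest remainders: P2, P1 receive the extra seats.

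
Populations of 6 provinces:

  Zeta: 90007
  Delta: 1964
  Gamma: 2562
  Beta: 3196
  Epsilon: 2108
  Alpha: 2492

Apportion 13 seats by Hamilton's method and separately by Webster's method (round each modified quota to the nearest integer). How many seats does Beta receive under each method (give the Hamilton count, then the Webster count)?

Hamilton: Zeta 12, Delta 0, Gamma 0, Beta 1, Epsilon 0, Alpha 0.
Webster: Zeta 13, Delta 0, Gamma 0, Beta 0, Epsilon 0, Alpha 0.
Beta gets 1 under Hamilton and 0 under Webster.

1 and 0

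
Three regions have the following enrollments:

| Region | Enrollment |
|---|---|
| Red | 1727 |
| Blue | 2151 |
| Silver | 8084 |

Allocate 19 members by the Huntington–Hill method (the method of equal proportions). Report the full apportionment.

With divisor 634: modified quotas Red 2.724, Blue 3.393, Silver 12.751.
Geometric-mean thresholds: Red √(2·3)=2.449, Blue √(3·4)=3.464, Silver √(12·13)=12.490.
Each quota rounded against its threshold gives Red 3, Blue 3, Silver 13 (total 19).

Red=3, Blue=3, Silver=13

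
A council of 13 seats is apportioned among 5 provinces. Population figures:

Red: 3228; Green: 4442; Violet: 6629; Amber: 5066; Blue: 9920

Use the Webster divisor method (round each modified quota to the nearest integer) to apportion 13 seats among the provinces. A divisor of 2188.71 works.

Red: 1, Green: 2, Violet: 3, Amber: 2, Blue: 5

With modified divisor 2188.71: modified quotas Red 1.475, Green 2.030, Violet 3.029, Amber 2.315, Blue 4.532.
Rounding to the nearest integer: Red 1, Green 2, Violet 3, Amber 2, Blue 5 (total 13).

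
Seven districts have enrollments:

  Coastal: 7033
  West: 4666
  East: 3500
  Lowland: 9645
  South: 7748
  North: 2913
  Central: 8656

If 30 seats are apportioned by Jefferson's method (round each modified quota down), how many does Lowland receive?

7

Standard divisor 44161/30 ≈ 1472.033; standard quotas: Coastal 4.778, West 3.170, East 2.378, Lowland 6.552, South 5.263, North 1.979, Central 5.880.
Rounding down gives 4, 3, 2, 6, 5, 1, 5 = 26 seats, so the divisor must be adjusted.
With modified divisor 1300: modified quotas Coastal 5.410, West 3.589, East 2.692, Lowland 7.419, South 5.960, North 2.241, Central 6.658.
Rounding down: Coastal 5, West 3, East 2, Lowland 7, South 5, North 2, Central 6 (total 30).
Lowland receives 7.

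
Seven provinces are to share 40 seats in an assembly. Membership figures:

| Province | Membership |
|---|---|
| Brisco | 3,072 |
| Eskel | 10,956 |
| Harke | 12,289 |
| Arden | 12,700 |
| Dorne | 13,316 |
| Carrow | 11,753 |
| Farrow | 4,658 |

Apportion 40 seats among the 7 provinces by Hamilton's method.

Standard divisor: 68744 ÷ 40 ≈ 1718.6.
Standard quotas: Brisco 1.7875, Eskel 6.3750, Harke 7.1506, Arden 7.3897, Dorne 7.7482, Carrow 6.8387, Farrow 2.7103.
Lower quotas: Brisco 1, Eskel 6, Harke 7, Arden 7, Dorne 7, Carrow 6, Farrow 2 (sum 36, leaving 4 seats).
Remainders in descending order: Carrow 0.8387, Brisco 0.7875, Dorne 0.7482, Farrow 0.7103, Arden 0.3897, Eskel 0.3750, Harke 0.1506.
Largest remainders: Carrow, Brisco, Dorne, Farrow receive the extra seats.

Brisco=2, Eskel=6, Harke=7, Arden=7, Dorne=8, Carrow=7, Farrow=3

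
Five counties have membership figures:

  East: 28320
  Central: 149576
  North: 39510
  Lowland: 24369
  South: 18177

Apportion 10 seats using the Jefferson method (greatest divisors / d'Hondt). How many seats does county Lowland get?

1

Standard divisor 259952/10 ≈ 25995.2; standard quotas: East 1.089, Central 5.754, North 1.520, Lowland 0.937, South 0.699.
Rounding down gives 1, 5, 1, 0, 0 = 7 seats, so the divisor must be adjusted.
With modified divisor 20600: modified quotas East 1.375, Central 7.261, North 1.918, Lowland 1.183, South 0.882.
Rounding down: East 1, Central 7, North 1, Lowland 1, South 0 (total 10).
Lowland receives 1.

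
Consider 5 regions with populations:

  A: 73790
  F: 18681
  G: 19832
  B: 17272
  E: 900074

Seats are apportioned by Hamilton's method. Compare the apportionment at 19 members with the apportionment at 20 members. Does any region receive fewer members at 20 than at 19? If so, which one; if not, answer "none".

At 19 seats: A 1, F 0, G 1, B 0, E 17.
At 20 seats: A 2, F 0, G 0, B 0, E 18.
G drops from 1 to 0.

G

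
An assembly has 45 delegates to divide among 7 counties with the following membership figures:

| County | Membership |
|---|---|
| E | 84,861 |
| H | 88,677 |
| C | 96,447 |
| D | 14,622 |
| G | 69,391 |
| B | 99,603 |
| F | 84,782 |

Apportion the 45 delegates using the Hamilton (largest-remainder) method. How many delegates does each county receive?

E 7, H 8, C 8, D 1, G 6, B 8, F 7

Standard divisor: 538383 ÷ 45 ≈ 11964.067.
Standard quotas: E 7.0930, H 7.4119, C 8.0614, D 1.2222, G 5.8000, B 8.3252, F 7.0864.
Lower quotas: E 7, H 7, C 8, D 1, G 5, B 8, F 7 (sum 43, leaving 2 seats).
Remainders in descending order: G 0.8000, H 0.4119, B 0.3252, D 0.2222, E 0.0930, F 0.0864, C 0.0614.
The surplus seats go to G, H.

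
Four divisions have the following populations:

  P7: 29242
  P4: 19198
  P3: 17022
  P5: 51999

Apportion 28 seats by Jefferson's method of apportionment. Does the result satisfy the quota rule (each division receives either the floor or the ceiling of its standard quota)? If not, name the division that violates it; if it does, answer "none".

none

Standard quotas: P7 6.971, P4 4.576, P3 4.058, P5 12.395.
Jefferson allocation: P7 7, P4 4, P3 4, P5 13.
Every allocation lies between the lower and upper quota.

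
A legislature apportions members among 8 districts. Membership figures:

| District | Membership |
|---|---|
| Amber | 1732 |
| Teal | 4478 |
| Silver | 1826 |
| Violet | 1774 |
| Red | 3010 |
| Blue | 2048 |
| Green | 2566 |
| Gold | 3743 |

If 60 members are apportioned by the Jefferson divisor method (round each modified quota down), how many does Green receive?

Standard divisor 21177/60 ≈ 352.95; standard quotas: Amber 4.907, Teal 12.687, Silver 5.174, Violet 5.026, Red 8.528, Blue 5.803, Green 7.270, Gold 10.605.
Rounding down gives 4, 12, 5, 5, 8, 5, 7, 10 = 56 seats, so the divisor must be adjusted.
With modified divisor 337: modified quotas Amber 5.139, Teal 13.288, Silver 5.418, Violet 5.264, Red 8.932, Blue 6.077, Green 7.614, Gold 11.107.
Rounding down: Amber 5, Teal 13, Silver 5, Violet 5, Red 8, Blue 6, Green 7, Gold 11 (total 60).
Green receives 7.

7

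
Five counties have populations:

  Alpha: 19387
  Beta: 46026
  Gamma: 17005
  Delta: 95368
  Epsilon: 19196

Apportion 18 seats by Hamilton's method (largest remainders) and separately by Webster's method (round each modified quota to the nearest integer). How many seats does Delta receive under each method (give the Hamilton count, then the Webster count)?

9 and 8

Hamilton: Alpha 2, Beta 4, Gamma 1, Delta 9, Epsilon 2.
Webster: Alpha 2, Beta 4, Gamma 2, Delta 8, Epsilon 2.
Delta gets 9 under Hamilton and 8 under Webster.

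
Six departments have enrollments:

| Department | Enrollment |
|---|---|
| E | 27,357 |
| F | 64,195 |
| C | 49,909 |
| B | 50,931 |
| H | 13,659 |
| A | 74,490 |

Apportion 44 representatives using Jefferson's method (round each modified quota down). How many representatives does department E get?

Standard divisor 280541/44 ≈ 6375.932; standard quotas: E 4.291, F 10.068, C 7.828, B 7.988, H 2.142, A 11.683.
Rounding down gives 4, 10, 7, 7, 2, 11 = 41 seats, so the divisor must be adjusted.
With modified divisor 6000: modified quotas E 4.559, F 10.699, C 8.318, B 8.489, H 2.276, A 12.415.
Rounding down: E 4, F 10, C 8, B 8, H 2, A 12 (total 44).
E receives 4.

4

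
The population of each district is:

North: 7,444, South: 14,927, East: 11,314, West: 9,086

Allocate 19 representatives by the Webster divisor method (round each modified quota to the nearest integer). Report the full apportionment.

Standard divisor 42771/19 ≈ 2251.105; standard quotas: North 3.307, South 6.631, East 5.026, West 4.036.
Rounding to the nearest integer gives North 3, South 7, East 5, West 4 — total 19, matching the house size, so no adjustment is needed.

North=3, South=7, East=5, West=4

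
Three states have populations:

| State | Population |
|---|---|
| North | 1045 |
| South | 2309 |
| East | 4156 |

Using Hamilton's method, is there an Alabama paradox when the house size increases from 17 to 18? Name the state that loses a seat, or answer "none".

At 17 seats: North 2, South 5, East 10.
At 18 seats: North 2, South 6, East 10.
No state's allocation decreased.

none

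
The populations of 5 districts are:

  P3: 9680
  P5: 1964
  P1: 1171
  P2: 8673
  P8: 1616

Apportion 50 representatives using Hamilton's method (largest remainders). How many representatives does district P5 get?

4

Total 23104; standard divisor 23104/50 ≈ 462.08.
Standard quotas: P3 20.9488, P5 4.2503, P1 2.5342, P2 18.7695, P8 3.4972.
Lower quotas: P3 20, P5 4, P1 2, P2 18, P8 3 (sum 47, leaving 3 seats).
Remainders in descending order: P3 0.9488, P2 0.7695, P1 0.5342, P8 0.4972, P5 0.2503.
The surplus seats go to P3, P2, P1.
P5 receives 4.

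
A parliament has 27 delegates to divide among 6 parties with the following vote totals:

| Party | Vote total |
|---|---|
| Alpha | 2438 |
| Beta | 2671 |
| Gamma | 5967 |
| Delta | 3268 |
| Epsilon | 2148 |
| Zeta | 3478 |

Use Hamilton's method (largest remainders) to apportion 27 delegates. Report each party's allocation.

The standard divisor is 19970/27 ≈ 739.63.
Standard quotas: Alpha 3.2962, Beta 3.6113, Gamma 8.0676, Delta 4.4184, Epsilon 2.9042, Zeta 4.7024.
Lower quotas: Alpha 3, Beta 3, Gamma 8, Delta 4, Epsilon 2, Zeta 4 (sum 24, leaving 3 seats).
Remainders in descending order: Epsilon 0.9042, Zeta 0.7024, Beta 0.6113, Delta 0.4184, Alpha 0.2962, Gamma 0.0676.
Largest remainders: Epsilon, Zeta, Beta receive the extra seats.

Alpha 3, Beta 4, Gamma 8, Delta 4, Epsilon 3, Zeta 5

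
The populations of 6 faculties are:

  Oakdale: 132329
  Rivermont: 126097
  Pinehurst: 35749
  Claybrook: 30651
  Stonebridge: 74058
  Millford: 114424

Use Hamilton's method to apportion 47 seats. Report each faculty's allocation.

Total 513308; standard divisor 513308/47 ≈ 10921.447.
Standard quotas: Oakdale 12.1164, Rivermont 11.5458, Pinehurst 3.2733, Claybrook 2.8065, Stonebridge 6.7810, Millford 10.4770.
Lower quotas: Oakdale 12, Rivermont 11, Pinehurst 3, Claybrook 2, Stonebridge 6, Millford 10 (sum 44, leaving 3 seats).
Remainders in descending order: Claybrook 0.8065, Stonebridge 0.7810, Rivermont 0.5458, Millford 0.4770, Pinehurst 0.2733, Oakdale 0.1164.
The surplus seats go to Claybrook, Stonebridge, Rivermont.

Oakdale 12, Rivermont 12, Pinehurst 3, Claybrook 3, Stonebridge 7, Millford 10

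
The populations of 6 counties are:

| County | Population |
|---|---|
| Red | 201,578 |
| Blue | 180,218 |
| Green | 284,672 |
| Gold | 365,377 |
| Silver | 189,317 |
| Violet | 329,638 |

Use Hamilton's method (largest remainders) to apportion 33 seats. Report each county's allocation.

Red=4; Blue=4; Green=6; Gold=8; Silver=4; Violet=7

Total 1550800; standard divisor 1550800/33 ≈ 46993.939.
Standard quotas: Red 4.2894, Blue 3.8349, Green 6.0576, Gold 7.7750, Silver 4.0285, Violet 7.0145.
Lower quotas: Red 4, Blue 3, Green 6, Gold 7, Silver 4, Violet 7 (sum 31, leaving 2 seats).
Remainders in descending order: Blue 0.8349, Gold 0.7750, Red 0.2894, Green 0.0576, Silver 0.0285, Violet 0.0145.
The surplus seats go to Blue, Gold.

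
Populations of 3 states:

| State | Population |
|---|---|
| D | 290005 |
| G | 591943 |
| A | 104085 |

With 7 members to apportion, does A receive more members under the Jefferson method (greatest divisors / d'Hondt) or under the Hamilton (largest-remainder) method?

Jefferson: D 2, G 5, A 0.
Hamilton: D 2, G 4, A 1.
A gets 0 under Jefferson and 1 under Hamilton.

Hamilton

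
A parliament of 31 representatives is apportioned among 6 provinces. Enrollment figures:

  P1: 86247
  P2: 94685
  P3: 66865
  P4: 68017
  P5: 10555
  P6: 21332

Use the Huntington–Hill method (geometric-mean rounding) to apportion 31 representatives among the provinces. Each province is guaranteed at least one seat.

With divisor 11342: modified quotas P1 7.604, P2 8.348, P3 5.895, P4 5.997, P5 0.931, P6 1.881.
Geometric-mean thresholds: P1 √(7·8)=7.483, P2 √(8·9)=8.485, P3 √(5·6)=5.477, P4 √(5·6)=5.477, P5 (min 1), P6 √(1·2)=1.414.
Each quota rounded against its threshold gives P1 8, P2 8, P3 6, P4 6, P5 1, P6 2 (total 31).

P1=8, P2=8, P3=6, P4=6, P5=1, P6=2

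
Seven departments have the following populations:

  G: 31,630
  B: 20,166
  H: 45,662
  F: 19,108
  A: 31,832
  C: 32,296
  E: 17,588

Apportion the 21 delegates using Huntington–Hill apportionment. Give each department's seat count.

G 3, B 2, H 5, F 2, A 3, C 4, E 2

With divisor 9256: modified quotas G 3.417, B 2.179, H 4.933, F 2.064, A 3.439, C 3.489, E 1.900.
Geometric-mean thresholds: G √(3·4)=3.464, B √(2·3)=2.449, H √(4·5)=4.472, F √(2·3)=2.449, A √(3·4)=3.464, C √(3·4)=3.464, E √(1·2)=1.414.
Each quota rounded against its threshold gives G 3, B 2, H 5, F 2, A 3, C 4, E 2 (total 21).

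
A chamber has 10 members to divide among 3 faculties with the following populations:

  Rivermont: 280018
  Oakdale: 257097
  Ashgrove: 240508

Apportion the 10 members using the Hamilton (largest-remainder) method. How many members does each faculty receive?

Rivermont 4; Oakdale 3; Ashgrove 3

Total 777623; standard divisor 777623/10 ≈ 77762.3.
Standard quotas: Rivermont 3.6009, Oakdale 3.3062, Ashgrove 3.0929.
Lower quotas: Rivermont 3, Oakdale 3, Ashgrove 3 (sum 9, leaving 1 seat).
Remainders in descending order: Rivermont 0.6009, Oakdale 0.3062, Ashgrove 0.0929.
The surplus seat goes to Rivermont.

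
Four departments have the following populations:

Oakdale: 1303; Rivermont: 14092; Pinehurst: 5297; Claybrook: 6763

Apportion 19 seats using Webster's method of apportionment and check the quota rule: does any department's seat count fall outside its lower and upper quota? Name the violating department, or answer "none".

Standard quotas: Oakdale 0.902, Rivermont 9.752, Pinehurst 3.666, Claybrook 4.680.
Webster allocation: Oakdale 1, Rivermont 9, Pinehurst 4, Claybrook 5.
Every allocation lies between the lower and upper quota.

none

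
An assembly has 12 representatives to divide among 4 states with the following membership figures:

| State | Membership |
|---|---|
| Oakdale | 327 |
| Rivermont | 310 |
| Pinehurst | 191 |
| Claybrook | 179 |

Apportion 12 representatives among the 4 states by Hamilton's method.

Oakdale: 4, Rivermont: 4, Pinehurst: 2, Claybrook: 2

Total 1007; standard divisor 1007/12 ≈ 83.917.
Standard quotas: Oakdale 3.897, Rivermont 3.694, Pinehurst 2.276, Claybrook 2.133.
Lower quotas: Oakdale 3, Rivermont 3, Pinehurst 2, Claybrook 2 (sum 10, leaving 2 seats).
Remainders in descending order: Oakdale 0.897, Rivermont 0.694, Pinehurst 0.276, Claybrook 0.133.
Largest remainders: Oakdale, Rivermont receive the extra seats.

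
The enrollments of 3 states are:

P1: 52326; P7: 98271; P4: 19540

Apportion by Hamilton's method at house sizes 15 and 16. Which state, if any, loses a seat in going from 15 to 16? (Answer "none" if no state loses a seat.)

none

At 15 seats: P1 4, P7 9, P4 2.
At 16 seats: P1 5, P7 9, P4 2.
No state's allocation decreased.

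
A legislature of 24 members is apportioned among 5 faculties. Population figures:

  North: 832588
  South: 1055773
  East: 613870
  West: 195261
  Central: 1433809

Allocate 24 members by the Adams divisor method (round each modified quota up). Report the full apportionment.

Standard divisor 4131301/24 ≈ 172137.542; standard quotas: North 4.837, South 6.133, East 3.566, West 1.134, Central 8.329.
Rounding up gives 5, 7, 4, 2, 9 = 27 seats, so the divisor must be adjusted.
With modified divisor 199900: modified quotas North 4.165, South 5.282, East 3.071, West 0.977, Central 7.173.
Rounding up: North 5, South 6, East 4, West 1, Central 8 (total 24).

North 5; South 6; East 4; West 1; Central 8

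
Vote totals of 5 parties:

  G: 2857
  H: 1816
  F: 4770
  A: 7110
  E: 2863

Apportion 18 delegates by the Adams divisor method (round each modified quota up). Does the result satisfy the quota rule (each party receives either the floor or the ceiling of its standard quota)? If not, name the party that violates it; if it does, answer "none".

none

Standard quotas: G 2.649, H 1.684, F 4.422, A 6.591, E 2.654.
Adams allocation: G 3, H 2, F 4, A 6, E 3.
Every allocation lies between the lower and upper quota.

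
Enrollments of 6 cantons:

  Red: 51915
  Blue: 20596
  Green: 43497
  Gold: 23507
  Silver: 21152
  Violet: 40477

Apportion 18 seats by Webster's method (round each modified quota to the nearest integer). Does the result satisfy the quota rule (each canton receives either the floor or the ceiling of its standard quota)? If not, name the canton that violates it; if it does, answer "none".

Standard quotas: Red 4.646, Blue 1.843, Green 3.892, Gold 2.104, Silver 1.893, Violet 3.622.
Webster allocation: Red 4, Blue 2, Green 4, Gold 2, Silver 2, Violet 4.
Every allocation lies between the lower and upper quota.

none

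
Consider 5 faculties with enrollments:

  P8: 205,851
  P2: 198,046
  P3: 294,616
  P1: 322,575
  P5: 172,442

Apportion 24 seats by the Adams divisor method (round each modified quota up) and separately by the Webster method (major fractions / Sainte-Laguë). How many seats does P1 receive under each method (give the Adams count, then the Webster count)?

Adams: P8 4, P2 4, P3 6, P1 6, P5 4.
Webster: P8 4, P2 4, P3 6, P1 7, P5 3.
P1 gets 6 under Adams and 7 under Webster.

6 and 7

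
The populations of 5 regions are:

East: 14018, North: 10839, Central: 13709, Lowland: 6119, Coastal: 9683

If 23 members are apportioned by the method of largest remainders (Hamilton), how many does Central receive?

6

Total 54368; standard divisor 54368/23 ≈ 2363.826.
Standard quotas: East 5.9302, North 4.5854, Central 5.7995, Lowland 2.5886, Coastal 4.0963.
Lower quotas: East 5, North 4, Central 5, Lowland 2, Coastal 4 (sum 20, leaving 3 seats).
Remainders in descending order: East 0.9302, Central 0.7995, Lowland 0.5886, North 0.5854, Coastal 0.0963.
Largest remainders: East, Central, Lowland receive the extra seats.
Central receives 6.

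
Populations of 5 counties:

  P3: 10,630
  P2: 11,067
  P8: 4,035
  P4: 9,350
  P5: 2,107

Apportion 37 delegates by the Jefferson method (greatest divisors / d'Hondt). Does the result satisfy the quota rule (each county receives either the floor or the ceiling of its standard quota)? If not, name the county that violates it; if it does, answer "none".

Standard quotas: P3 10.576, P2 11.011, P8 4.014, P4 9.302, P5 2.096.
Jefferson allocation: P3 11, P2 11, P8 4, P4 9, P5 2.
Every allocation lies between the lower and upper quota.

none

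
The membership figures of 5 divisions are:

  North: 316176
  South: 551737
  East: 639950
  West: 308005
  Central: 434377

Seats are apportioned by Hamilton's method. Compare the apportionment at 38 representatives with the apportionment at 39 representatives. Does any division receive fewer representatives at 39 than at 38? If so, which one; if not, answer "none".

North

At 38 seats: North 6, South 9, East 11, West 5, Central 7.
At 39 seats: North 5, South 10, East 11, West 5, Central 8.
North drops from 6 to 5.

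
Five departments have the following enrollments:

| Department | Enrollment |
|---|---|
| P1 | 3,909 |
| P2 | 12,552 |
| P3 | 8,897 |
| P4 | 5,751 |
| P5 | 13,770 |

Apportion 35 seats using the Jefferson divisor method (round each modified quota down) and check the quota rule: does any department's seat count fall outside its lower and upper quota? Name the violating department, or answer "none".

Standard quotas: P1 3.049, P2 9.789, P3 6.939, P4 4.485, P5 10.739.
Jefferson allocation: P1 3, P2 10, P3 7, P4 4, P5 11.
Every allocation lies between the lower and upper quota.

none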